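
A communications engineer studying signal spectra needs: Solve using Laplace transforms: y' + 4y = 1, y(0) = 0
Take L of both sides: sY(s)-0+4Y(s) = 1/s
Y(s)(s+4) = 1/s+0
Y(s) = 1/(s(s+4))+0/(s+4)
Partial fractions: 1/(s(s+4)) = (1/4)/s - (1/4)/(s+4)
So Y(s) = (1/4)/s - (1/4)/(s+4)
Inverse transform (L^(-1){1/s} = 1, L^(-1){1/(s+4)} = e^(-4t)):

Answer: y(t) = 1/4 - (1/4)·e^(-4t)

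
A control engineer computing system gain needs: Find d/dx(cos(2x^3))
Chain rule: d/dx[cos(u)]=-sin(u)·u' where u=2x^3
u'=6x^2

Answer: -6x^2·sin(2x^3)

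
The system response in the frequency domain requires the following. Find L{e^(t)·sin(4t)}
First shifting: L{e^(at)f(t)} = F(s-a)
L{sin(4t)} = 4/(s² + 16)
Shift: 4/((s-1)² + 16)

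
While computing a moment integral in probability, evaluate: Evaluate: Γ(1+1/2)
Γ(n+1/2)=(2n)!√π/(4^n·n!)
=2√π/(4·1)=(1/2)·√π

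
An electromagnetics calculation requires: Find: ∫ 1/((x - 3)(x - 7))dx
Partial fractions: 1/((x-3)(x-7))=A/(x-3) + B/(x-7)
A=-1/4, B=1/4
∫ [-1/4· 1/(x-3) + 1/4· 1/(x-7)] dx
=(1/4)[ln|x-7| - ln|x-3|] + C

Answer: (1/4)·ln|(x-7)/(x-3)| + C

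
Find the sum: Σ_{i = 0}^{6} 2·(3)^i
Geometric series: S=a(1 - r^n)/(1 - r)
a=2, r=3, n=7
S=2(1 - 2187)/-2=2186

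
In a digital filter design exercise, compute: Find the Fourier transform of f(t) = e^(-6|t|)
Using the standard pair: F{e^(-a|t|)} = 2a/(a^2+omega^2)
With a = 6: F(omega) = 12/(36+omega^2)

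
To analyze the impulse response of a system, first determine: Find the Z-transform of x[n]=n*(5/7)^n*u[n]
Using the property Z{n * a^n * u[n]}=az/(z-a)^2
With a=5/7: X(z)=(5/7)z/(z - 5/7)^2, |z| > 5/7

Answer: (5/7)z/(z - 5/7)^2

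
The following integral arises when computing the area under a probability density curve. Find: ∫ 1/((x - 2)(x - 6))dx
Partial fractions: 1/((x-2)(x-6)) = A/(x-2) + B/(x-6)
A = -1/4, B = 1/4
∫ [-1/4· 1/(x-2) + 1/4· 1/(x-6)] dx
= (1/4)[ln|x-6| - ln|x-2|] + C

Answer: (1/4)·ln|(x-6)/(x-2)| + C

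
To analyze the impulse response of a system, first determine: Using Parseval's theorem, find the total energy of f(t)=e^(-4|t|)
Parseval's theorem: E=integral |f(t)|^2 dt=(1/2pi) integral |F(omega)|^2 domega
E=integral_{-inf}^{inf} e^(-8|t|) dt=2*integral_0^inf e^(-8t) dt=2/(2*4)=1/4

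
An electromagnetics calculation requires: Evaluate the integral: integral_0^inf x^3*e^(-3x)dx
This is a Gamma integral. Substitute u = 3x (du = 3 dx):
integral_0^inf x^3*e^(-3x) dx = (1/3^4) integral_0^inf u^3*e^(-u) du
= Gamma(4)/3^4 = 3!/3^4 = 6/81

Answer: 2/27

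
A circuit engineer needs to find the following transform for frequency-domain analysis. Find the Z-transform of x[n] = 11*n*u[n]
Z{n*u[n]} = z/(z-1)^2
By linearity: Z{11*n*u[n]} = 11z/(z-1)^2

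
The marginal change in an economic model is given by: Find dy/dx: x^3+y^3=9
Differentiate: 3x^2 + 3y^2·(dy/dx)=0
dy/dx=-3x^2/(3y^2)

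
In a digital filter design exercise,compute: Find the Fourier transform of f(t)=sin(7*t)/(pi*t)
sin(W*t)/(pi*t) = (W/pi)*sinc(W*t/pi) is the impulse response of the ideal low-pass filter with cutoff W (here W = 7).
Its Fourier transform is a rectangular function:
F(omega) = 1 for |omega| < 7, 0 otherwise

Answer: rect(omega/14) [i.e., 1 for |omega| < 7, 0 otherwise]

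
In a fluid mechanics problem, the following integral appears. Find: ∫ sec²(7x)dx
Since d/dx[tan(7x)]=7sec²(7x), integral=tan(7x)/7 + C

Answer: (1/7)tan(7x) + C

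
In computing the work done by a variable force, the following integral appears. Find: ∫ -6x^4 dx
Using power rule: ∫ -6x^4 dx = -6/5 x^5 + C = (-6/5)x^5 + C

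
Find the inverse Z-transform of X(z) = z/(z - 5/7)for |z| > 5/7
Standard pair: z/(z-a) <-> a^n * u[n] for causal signals
With a = 5/7: x[n] = (5/7)^n * u[n]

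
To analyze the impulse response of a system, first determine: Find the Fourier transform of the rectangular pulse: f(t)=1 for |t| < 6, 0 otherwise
F(omega) = integral from -6 to 6 of e^(-j * omega * t) dt
= 2 * sin(6 * omega)/omega = 12 * sinc(6 * omega/pi)

Answer: 2 * sin(6 * omega)/omega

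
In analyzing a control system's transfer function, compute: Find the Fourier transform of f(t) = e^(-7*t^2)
The Fourier transform of a Gaussian e^(-a*t^2) is sqrt(pi/a)*e^(-omega^2/(4a)).
With a = 7: F(omega) = sqrt(pi/7)*e^(-omega^2/28)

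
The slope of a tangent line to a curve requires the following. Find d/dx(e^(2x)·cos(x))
Product rule: (fg)'=f'g + fg'
f=e^(2x), f'=2·e^(2x)
g=cos(x), g'=-sin(x)

Answer: 2·e^(2x)·cos(x) - e^(2x)·sin(x)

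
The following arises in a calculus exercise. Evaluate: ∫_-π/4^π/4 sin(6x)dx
Antiderivative: -cos(6x)/6
Evaluate at bounds: [-cos(6·π/4)/6] - [-cos(6·-π/4)/6]
= (-(0)+(0))/6 = 0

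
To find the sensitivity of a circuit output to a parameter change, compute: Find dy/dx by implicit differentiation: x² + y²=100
Differentiate both sides: 2x+2y·(dy/dx) = 0
Solve: dy/dx = -2x/(2y) = -x/y

Answer: dy/dx = -x/y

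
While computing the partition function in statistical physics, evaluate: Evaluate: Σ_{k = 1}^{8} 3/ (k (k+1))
Partial fractions: 3/(k(k+1)) = 3/k - 3/(k+1)
Telescoping sum: 3(1-1/9) = 3·8/9

Answer: 8/3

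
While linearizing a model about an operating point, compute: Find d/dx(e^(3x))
Chain rule: d/dx[e^u] = e^u · u' where u = 3x
u' = 3

Answer: 3·e^(3x)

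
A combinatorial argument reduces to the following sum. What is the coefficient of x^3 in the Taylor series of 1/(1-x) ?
1/(1-x) = Σ x^n for |x|<1
All coefficients are 1

Answer: 1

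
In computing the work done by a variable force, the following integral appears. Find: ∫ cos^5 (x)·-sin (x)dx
Let u=cos(x), du=-sin(x) dx
∫ u^5 du=u^6/6+C

Answer: cos^6(x)/6+C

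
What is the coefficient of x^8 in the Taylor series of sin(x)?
sin(x) has only odd powers. Coefficient of x^8 = 0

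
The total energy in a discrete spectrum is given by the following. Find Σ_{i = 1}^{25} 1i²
=1·n(n+1)(2n+1)/6=1·25·26·51/6=5525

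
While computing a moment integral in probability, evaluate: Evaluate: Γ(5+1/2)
Γ(n + 1/2)=(2n)!√π/(4^n·n!)
=3628800√π/(1024·120)=(945/32)·√π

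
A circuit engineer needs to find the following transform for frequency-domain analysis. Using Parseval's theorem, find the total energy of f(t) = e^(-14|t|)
Parseval's theorem: E=integral |f(t)|^2 dt=(1/2pi) integral |F(omega)|^2 domega
E=integral_{-inf}^{inf} e^(-28|t|) dt=2 * integral_0^inf e^(-28t) dt=2/(2 * 14)=1/14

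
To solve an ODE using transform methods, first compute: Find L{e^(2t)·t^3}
First shifting: L{e^(at)f(t)}=F(s-a)
L{t^3}=6/s^4
Shift s → s-2: 6/(s-2)^4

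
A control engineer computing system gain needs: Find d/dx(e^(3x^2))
Chain rule: d/dx[e^u] = e^u · u' where u = 3x^2
u' = 6x

Answer: 6x·e^(3x^2)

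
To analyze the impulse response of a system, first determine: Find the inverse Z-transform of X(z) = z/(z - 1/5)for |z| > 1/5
Standard pair: z/(z-a) <-> a^n * u[n] for causal signals
With a=1/5: x[n]=(1/5)^n * u[n]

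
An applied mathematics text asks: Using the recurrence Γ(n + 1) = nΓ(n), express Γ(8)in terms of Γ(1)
Γ(8)=7Γ(7)=7·6Γ(6)=...=7!·Γ(1)=5040·Γ(1)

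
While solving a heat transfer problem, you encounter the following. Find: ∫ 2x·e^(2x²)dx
Let u=2x², du=4x dx
∫ (1/2)e^u du=e^u/2 + C

Answer: e^(2x²)/2 + C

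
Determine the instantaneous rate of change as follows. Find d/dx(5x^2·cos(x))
Product rule: (fg)' = f'g+fg'
f = 5x^2, f' = 10x
g = cos(x), g' = -sin(x)

Answer: 10x·cos(x)-5x^2·sin(x)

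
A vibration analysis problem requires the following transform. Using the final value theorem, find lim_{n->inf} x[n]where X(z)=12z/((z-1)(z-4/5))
Final value theorem: lim x[n] = lim_{z->1} (z-1) * X(z)
(z-1) * X(z) = 12z/(z-4/5)
As z->1: 12/(1 - 4/5) = 12/(1/5) = 60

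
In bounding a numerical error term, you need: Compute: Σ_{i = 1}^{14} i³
Using formula: Σ i^3 = [n(n+1)/2]² = [14·15/2]² = 11025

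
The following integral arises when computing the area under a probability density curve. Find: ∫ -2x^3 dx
Using power rule: ∫ -2x^3 dx=-2/4 x^4+C=(-1/2)x^4+C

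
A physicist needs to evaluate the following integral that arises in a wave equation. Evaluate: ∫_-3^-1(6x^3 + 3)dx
Step 1: Find antiderivative F(x)=(3/2)x^4 + 3x
Step 2: F(-1) - F(-3)=-3/2 - (225/2)=-114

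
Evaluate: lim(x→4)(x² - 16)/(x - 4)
Factor: (x² - 16)=(x-4)(x+4)
Cancel (x-4): lim(x→4) (x+4)=8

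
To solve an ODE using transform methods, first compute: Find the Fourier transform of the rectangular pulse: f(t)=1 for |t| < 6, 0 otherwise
F(omega) = integral from -6 to 6 of e^(-j * omega * t) dt
= 2 * sin(6 * omega)/omega = 12 * sinc(6 * omega/pi)

Answer: 2 * sin(6 * omega)/omega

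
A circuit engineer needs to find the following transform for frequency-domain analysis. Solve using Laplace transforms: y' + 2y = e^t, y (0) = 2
Take L: sY - 2+2Y=1/(s-1)
Y(s+2)=1/(s-1)+2
Y=1/((s-1)(s+2))+2/(s+2)
Partial fractions: 1/((s-1)(s+2))=(1/3)/(s-1) - (1/3)/(s+2)
So Y=(1/3)/(s-1)+(5/3)/(s+2)
Inverse Laplace transform (L^(-1){1/(s-1)}=e^t, L^(-1){1/(s+2)}=e^(-2t)):

Answer: y(t)=(1/3)·e^t+(5/3)·e^(-2t)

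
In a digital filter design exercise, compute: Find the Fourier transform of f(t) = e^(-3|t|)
Using the standard pair: F{e^(-a|t|)}=2a/(a^2 + omega^2)
With a=3: F(omega)=6/(9 + omega^2)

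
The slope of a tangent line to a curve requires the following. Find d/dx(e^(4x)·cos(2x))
Product rule: (fg)'=f'g+fg'
f=e^(4x), f'=4·e^(4x)
g=cos(2x), g'=-2·sin(2x)

Answer: 4·e^(4x)·cos(2x)-2·e^(4x)·sin(2x)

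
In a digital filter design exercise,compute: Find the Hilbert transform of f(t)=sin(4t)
The Hilbert transform shifts each frequency component by -pi/2.
H{sin(wt)}=-cos(wt)
With w=4: H{sin(4t)}=-cos(4t)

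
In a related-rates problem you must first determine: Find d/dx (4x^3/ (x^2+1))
Quotient rule: (f/g)' = (f'g - fg')/g²
f = 4x^3, f' = 12x^2
g = x^2 + 1, g' = 2x

Answer: (12x^2·(x^2 + 1) - 8x^4)/(x^2 + 1)²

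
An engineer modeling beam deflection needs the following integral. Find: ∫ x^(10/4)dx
Power rule: ∫ x^(5/2) dx=x^(7/2)/(7/2)+C

Answer: (2/7)·x^(7/2)+C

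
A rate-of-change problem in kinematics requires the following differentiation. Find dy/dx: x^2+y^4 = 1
Differentiate: 2x + 4y^3·(dy/dx)=0
dy/dx=-2x/(4y^3)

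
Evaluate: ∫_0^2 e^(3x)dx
Antiderivative: (1/3)e^(3x)
Evaluate: (1/3)(e^6 - 1)

Answer: (e^6 - 1)/3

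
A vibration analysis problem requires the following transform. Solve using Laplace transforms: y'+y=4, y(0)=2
Take L of both sides: sY(s) - 2 + Y(s) = 4/s
Y(s)(s + 1) = 4/s + 2
Y(s) = 4/(s(s + 1)) + 2/(s + 1)
Partial fractions: 4/(s(s + 1)) = 4/s - 4/(s + 1)
So Y(s) = 4/s - 2/(s + 1)
Inverse transform (L^(-1){1/s} = 1, L^(-1){1/(s + 1)} = e^(-t)):

Answer: y(t) = 4 - 2·e^(-t)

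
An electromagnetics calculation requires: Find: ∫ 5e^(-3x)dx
Since d/dx[e^(-3x)]=-3e^(-3x), we get -5/3 e^(-3x)+C

Answer: (-5/3)e^(-3x)+C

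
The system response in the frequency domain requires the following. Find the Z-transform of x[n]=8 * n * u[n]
Z{n * u[n]}=z/(z-1)^2
By linearity: Z{8 * n * u[n]}=8z/(z-1)^2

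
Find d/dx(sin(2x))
Chain rule: d/dx[sin(u)]=cos(u)·u' where u=2x
u'=2

Answer: 2·cos(2x)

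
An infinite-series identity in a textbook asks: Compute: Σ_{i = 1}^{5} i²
Using formula: Σ i^2=n(n+1)(2n+1)/6=5·6·11/6=55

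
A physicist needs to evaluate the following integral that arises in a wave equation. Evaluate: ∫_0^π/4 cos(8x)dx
Antiderivative: sin(8x)/8
Evaluate at bounds: [sin(8·π/4)/8] - [sin(8·0)/8]
= ((0) - (0))/8 = 0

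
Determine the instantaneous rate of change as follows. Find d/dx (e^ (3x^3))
Chain rule: d/dx[e^u] = e^u · u' where u = 3x^3
u' = 9x^2

Answer: 9x^2·e^(3x^3)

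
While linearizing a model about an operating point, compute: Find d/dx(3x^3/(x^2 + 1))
Quotient rule: (f/g)'=(f'g - fg')/g²
f=3x^3, f'=9x^2
g=x^2 + 1, g'=2x

Answer: (9x^2·(x^2 + 1) - 6x^4)/(x^2 + 1)²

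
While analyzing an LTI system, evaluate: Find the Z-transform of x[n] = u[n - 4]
Using the time-shift property: Z{u[n-4]}=z^(-4) * z/(z-1)
=z^(-3)/(z-1)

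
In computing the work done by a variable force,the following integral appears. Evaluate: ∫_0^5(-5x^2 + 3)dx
Step 1: Find antiderivative F(x)=(-5/3)x^3 + 3x
Step 2: F(5) - F(0)=-580/3 - (0)=-580/3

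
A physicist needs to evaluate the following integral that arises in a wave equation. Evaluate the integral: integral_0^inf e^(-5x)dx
integral_0^inf e^(-5x) dx = [-1/5*e^(-5x)]_0^inf
= 0 - (-1/5) = 1/5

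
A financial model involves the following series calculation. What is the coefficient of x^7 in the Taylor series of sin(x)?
sin(x)=Σ (-1)^k x^(2k + 1)/(2k + 1)!
For x^7: (-1)^3/7!=-1/5040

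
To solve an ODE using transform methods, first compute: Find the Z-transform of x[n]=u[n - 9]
Using the time-shift property: Z{u[n-9]} = z^(-9) * z/(z-1)
= z^(-8)/(z-1)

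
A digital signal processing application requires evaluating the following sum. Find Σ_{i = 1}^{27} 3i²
=3·n(n+1)(2n+1)/6=3·27·28·55/6=20790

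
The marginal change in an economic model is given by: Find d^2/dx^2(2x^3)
Apply power rule 2 times:
d^1: 6x^2
d^2: 12x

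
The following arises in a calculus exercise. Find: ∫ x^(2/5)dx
Power rule: ∫ x^(2/5) dx=x^(7/5)/(7/5) + C

Answer: (5/7)·x^(7/5) + C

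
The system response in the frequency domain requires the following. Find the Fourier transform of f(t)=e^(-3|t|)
Using the standard pair: F{e^(-a|t|)} = 2a/(a^2+omega^2)
With a = 3: F(omega) = 6/(9+omega^2)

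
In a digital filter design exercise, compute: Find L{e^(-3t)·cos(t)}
First shifting: L{e^(at)f(t)}=F(s-a)
L{cos(t)}=s/(s²+1)
Shift: (s+3)/((s+3)²+1)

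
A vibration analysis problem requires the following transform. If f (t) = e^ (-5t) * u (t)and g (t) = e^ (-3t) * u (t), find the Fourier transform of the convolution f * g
By the convolution theorem: F{f * g} = F(omega) * G(omega)
F(omega) = 1/(5+j * omega), G(omega) = 1/(3+j * omega)
F{f * g} = 1/((5+j * omega)(3+j * omega))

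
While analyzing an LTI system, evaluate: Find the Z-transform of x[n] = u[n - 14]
Using the time-shift property: Z{u[n-14]}=z^(-14)*z/(z-1)
=z^(-13)/(z-1)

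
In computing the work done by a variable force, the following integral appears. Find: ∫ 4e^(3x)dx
Since d/dx[e^(3x)]=3e^(3x), we get 4/3 e^(3x)+C

Answer: (4/3)e^(3x)+C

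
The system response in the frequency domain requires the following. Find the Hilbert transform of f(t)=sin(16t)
The Hilbert transform shifts each frequency component by -pi/2.
H{sin(wt)} = -cos(wt)
With w = 16: H{sin(16t)} = -cos(16t)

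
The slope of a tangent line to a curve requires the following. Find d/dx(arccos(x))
d/dx[arccos(u)] = -u'/√(1-u²), u = x, u' = 1

Answer: -1/√(1-x²)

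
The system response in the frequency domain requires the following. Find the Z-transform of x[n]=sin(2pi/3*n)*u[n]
Z{sin(w0*n)*u[n]}=z*sin(w0)/(z^2-2z*cos(w0)+1)
With w0=2pi/3: X(z)=z*sin(2pi/3)/(z^2-2z*cos(2pi/3)+1)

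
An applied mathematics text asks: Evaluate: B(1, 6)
B(x,y) = Γ(x)Γ(y)/Γ(x+y) = (x-1)!(y-1)!/(x+y-1)!
B(1,6) = 0!·5!/6! = 1/6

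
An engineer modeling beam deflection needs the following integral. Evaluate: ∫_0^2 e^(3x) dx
Antiderivative: (1/3)e^(3x)
Evaluate: (1/3)(e^6-1)

Answer: (e^6-1)/3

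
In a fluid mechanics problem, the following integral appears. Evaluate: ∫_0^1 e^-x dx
Antiderivative: -e^-x
Evaluate: -(e^-1 - 1)

Answer: (e^-1 - 1)/(-1)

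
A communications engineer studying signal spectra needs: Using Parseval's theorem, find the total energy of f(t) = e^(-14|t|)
Parseval's theorem: E=integral |f(t)|^2 dt=(1/2pi) integral |F(omega)|^2 domega
E=integral_{-inf}^{inf} e^(-28|t|) dt=2 * integral_0^inf e^(-28t) dt=2/(2 * 14)=1/14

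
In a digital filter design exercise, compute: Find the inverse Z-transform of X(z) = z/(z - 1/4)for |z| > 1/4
Standard pair: z/(z-a) <-> a^n * u[n] for causal signals
With a=1/4: x[n]=(1/4)^n * u[n]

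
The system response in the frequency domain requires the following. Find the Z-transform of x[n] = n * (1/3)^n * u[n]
Using the property Z{n*a^n*u[n]} = az/(z-a)^2
With a = 1/3: X(z) = (1/3)z/(z - 1/3)^2, |z| > 1/3

Answer: (1/3)z/(z - 1/3)^2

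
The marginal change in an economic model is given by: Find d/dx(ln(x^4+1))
Chain rule: d/dx[ln(u)]=u'/u where u=x^4+1
u'=4x^3

Answer: (4x^3)/(x^4+1)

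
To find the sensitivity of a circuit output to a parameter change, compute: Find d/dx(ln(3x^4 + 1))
Chain rule: d/dx[ln(u)]=u'/u where u=3x^4+1
u'=12x^3

Answer: (12x^3)/(3x^4+1)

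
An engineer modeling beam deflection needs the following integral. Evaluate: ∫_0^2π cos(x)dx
Antiderivative: sin(x)
Evaluate at bounds: [sin(1·2π)/1] - [sin(1·0)/1]
= ((0) - (0))/1 = 0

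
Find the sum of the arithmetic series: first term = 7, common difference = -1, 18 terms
Last term: a_n=7 + (18 - 1)·-1=-10
Sum=n(a_1 + a_n)/2=18(7 + (-10))/2=-27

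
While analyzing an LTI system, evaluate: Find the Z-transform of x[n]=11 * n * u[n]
Z{n*u[n]}=z/(z-1)^2
By linearity: Z{11*n*u[n]}=11z/(z-1)^2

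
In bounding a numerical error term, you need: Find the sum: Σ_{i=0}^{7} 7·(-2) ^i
Geometric series: S = a(1 - r^n)/(1 - r)
a = 7, r = -2, n = 8
S = 7(1 - 256)/3 = -595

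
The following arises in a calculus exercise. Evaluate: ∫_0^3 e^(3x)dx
Antiderivative: (1/3)e^(3x)
Evaluate: (1/3)(e^9 - 1)

Answer: (e^9 - 1)/3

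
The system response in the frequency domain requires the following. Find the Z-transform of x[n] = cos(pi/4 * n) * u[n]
Z{cos(w0 * n) * u[n]} = z(z - cos(w0))/(z^2-2z * cos(w0)+1)
With w0 = pi/4: X(z) = z(z - cos(pi/4))/(z^2-2z * cos(pi/4)+1)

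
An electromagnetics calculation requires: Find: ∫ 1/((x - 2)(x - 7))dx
Partial fractions: 1/((x-2)(x-7)) = A/(x-2) + B/(x-7)
A = -1/5, B = 1/5
∫ [-1/5· 1/(x-2) + 1/5· 1/(x-7)] dx
= (1/5)[ln|x-7| - ln|x-2|] + C

Answer: (1/5)·ln|(x-7)/(x-2)| + C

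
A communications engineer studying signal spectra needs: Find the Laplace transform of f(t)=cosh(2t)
L{cosh(at)}=s/(s²-a²)
L{cosh(2t)}=s/(s²-4)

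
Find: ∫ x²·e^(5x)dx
Integration by parts twice:
First: u=x², dv=e^(5x) dx => x²e^(5x)/5 - (2/5)∫ xe^(5x) dx
Second (∫ xe^(5x) dx): xe^(5x)/5 - e^(5x)/25
Combining: e^(5x)(x²/5-2x/25+2/125)+C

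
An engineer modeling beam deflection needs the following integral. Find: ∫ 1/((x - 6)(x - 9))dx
Partial fractions: 1/((x-6)(x-9))=A/(x-6) + B/(x-9)
A=-1/3, B=1/3
∫ [-1/3· 1/(x-6) + 1/3· 1/(x-9)] dx
=(1/3)[ln|x-9| - ln|x-6|] + C

Answer: (1/3)·ln|(x-9)/(x-6)| + C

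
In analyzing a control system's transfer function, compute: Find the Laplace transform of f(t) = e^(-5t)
L{e^(at)} = 1/(s-a)
L{e^(-5t)} = 1/(s+5)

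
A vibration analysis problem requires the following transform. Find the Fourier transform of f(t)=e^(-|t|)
Using the standard pair: F{e^(-a|t|)} = 2a/(a^2+omega^2)
With a = 1: F(omega) = 2/(1+omega^2)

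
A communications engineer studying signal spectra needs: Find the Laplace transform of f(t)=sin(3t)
L{sin(wt)}=w/(s² + w²)
L{sin(3t)}=3/(s² + 9)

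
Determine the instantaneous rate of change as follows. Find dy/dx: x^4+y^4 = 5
Differentiate: 4x^3+4y^3·(dy/dx) = 0
dy/dx = -4x^3/(4y^3)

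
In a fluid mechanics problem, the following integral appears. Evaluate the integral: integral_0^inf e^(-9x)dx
integral_0^inf e^(-9x) dx = [-1/9*e^(-9x)]_0^inf
= 0 - (-1/9) = 1/9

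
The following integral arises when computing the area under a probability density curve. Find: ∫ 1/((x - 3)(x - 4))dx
Partial fractions: 1/((x-3)(x-4)) = A/(x-3) + B/(x-4)
A = -1, B = 1
∫ [-1· 1/(x-3) + 1· 1/(x-4)] dx
= (1)[ln|x-4| - ln|x-3|] + C

Answer: ln|(x-4)/(x-3)| + C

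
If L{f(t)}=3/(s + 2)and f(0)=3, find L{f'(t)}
L{f'(t)}=s·F(s) - f(0)=3s/(s + 2) - 3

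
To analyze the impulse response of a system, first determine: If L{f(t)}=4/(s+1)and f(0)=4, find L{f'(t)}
L{f'(t)} = s·F(s) - f(0) = 4s/(s + 1) - 4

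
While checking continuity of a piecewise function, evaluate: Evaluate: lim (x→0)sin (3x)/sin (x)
sin(u) ≈ u for small u:
sin(3x)/sin(x) ≈ 3x/(x) = 3/1

Answer: 3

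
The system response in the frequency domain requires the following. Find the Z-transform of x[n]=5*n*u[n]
Z{n * u[n]}=z/(z-1)^2
By linearity: Z{5 * n * u[n]}=5z/(z-1)^2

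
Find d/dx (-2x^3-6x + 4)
Power rule: d/dx(ax^n) = n·a·x^(n-1)
Term by term: -6·x^2 - 6

Answer: -6x^2 - 6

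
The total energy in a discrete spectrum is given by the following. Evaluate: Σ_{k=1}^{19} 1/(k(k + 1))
Partial fractions: 1/(k(k+1)) = 1/k - 1/(k+1)
Telescoping sum: 1(1-1/20) = 1·19/20

Answer: 19/20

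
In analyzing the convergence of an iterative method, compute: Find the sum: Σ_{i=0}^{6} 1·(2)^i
Geometric series: S = a(1 - r^n)/(1 - r)
a = 1, r = 2, n = 7
S = 1(1 - 128)/-1 = 127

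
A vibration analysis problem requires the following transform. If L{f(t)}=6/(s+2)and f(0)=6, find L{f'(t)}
L{f'(t)} = s·F(s) - f(0) = 6s/(s+2)-6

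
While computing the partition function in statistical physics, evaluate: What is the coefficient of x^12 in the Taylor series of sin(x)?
sin(x) has only odd powers. Coefficient of x^12 = 0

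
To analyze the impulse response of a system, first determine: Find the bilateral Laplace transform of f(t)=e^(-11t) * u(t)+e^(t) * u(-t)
For e^(-11t)*u(t): L=1/(s+11), Re(s) > -11
For e^(t)*u(-t): L=-1/(s-1), Re(s) < 1
Combined: F(s)=1/(s+11)-1/(s-1), -11 < Re(s) < 1

Answer: 1/(s+11)-1/(s-1), ROC: -11 < Re(s) < 1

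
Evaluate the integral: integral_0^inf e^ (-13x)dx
integral_0^inf e^(-13x) dx=[-1/13 * e^(-13x)]_0^inf
=0 - (-1/13)=1/13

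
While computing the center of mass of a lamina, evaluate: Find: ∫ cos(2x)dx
Using substitution u=2x: ∫ cos(u) du/2=sin(u)/2+C

Answer: (1/2)sin(2x)+C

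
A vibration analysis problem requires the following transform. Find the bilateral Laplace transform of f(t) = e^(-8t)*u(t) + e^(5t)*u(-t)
For e^(-8t) * u(t): L = 1/(s+8), Re(s) > -8
For e^(5t) * u(-t): L = -1/(s-5), Re(s) < 5
Combined: F(s) = 1/(s+8)-1/(s-5), -8 < Re(s) < 5

Answer: 1/(s+8)-1/(s-5), ROC: -8 < Re(s) < 5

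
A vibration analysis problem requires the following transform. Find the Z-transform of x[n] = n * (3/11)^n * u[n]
Using the property Z{n*a^n*u[n]} = az/(z-a)^2
With a = 3/11: X(z) = (3/11)z/(z - 3/11)^2, |z| > 3/11

Answer: (3/11)z/(z - 3/11)^2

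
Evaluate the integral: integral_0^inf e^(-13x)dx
integral_0^inf e^(-13x) dx = [-1/13*e^(-13x)]_0^inf
= 0 - (-1/13) = 1/13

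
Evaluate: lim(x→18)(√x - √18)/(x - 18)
Multiply by conjugate (√x+√18)/(√x+√18):
=(x - 18)/((x - 18)(√x+√18))=1/(√x+√18)
As x → 18: 1/(2√18)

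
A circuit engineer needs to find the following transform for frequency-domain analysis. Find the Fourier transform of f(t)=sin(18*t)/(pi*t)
sin(W * t)/(pi * t)=(W/pi) * sinc(W * t/pi) is the impulse response of the ideal low-pass filter with cutoff W (here W=18).
Its Fourier transform is a rectangular function:
F(omega)=1 for |omega| < 18, 0 otherwise

Answer: rect(omega/36) [i.e., 1 for |omega| < 18, 0 otherwise]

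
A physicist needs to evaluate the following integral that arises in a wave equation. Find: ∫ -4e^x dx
Since d/dx[e^x]=+e^x, we get -4e^x+C

Answer: -4e^x+C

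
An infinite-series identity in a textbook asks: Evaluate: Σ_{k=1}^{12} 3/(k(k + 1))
Partial fractions: 3/(k(k+1)) = 3/k - 3/(k+1)
Telescoping sum: 3(1-1/13) = 3·12/13

Answer: 36/13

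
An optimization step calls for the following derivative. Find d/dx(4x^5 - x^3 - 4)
Power rule: d/dx(ax^n)=n·a·x^(n-1)
Term by term: 20·x^4-3·x^2

Answer: 20x^4-3x^2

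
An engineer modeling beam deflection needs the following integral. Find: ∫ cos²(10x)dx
Using identity cos²(u)=(1 + cos(2u))/2:
∫ (1 + cos(20x))/2 dx=x/2 + sin(20x)/40 + C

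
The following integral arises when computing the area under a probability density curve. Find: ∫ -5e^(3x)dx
Since d/dx[e^(3x)]=3e^(3x), we get -5/3 e^(3x)+C

Answer: (-5/3)e^(3x)+C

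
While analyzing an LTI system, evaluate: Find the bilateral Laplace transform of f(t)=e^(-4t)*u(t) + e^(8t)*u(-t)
For e^(-4t)*u(t): L = 1/(s + 4), Re(s) > -4
For e^(8t)*u(-t): L = -1/(s-8), Re(s) < 8
Combined: F(s) = 1/(s + 4) - 1/(s-8), -4 < Re(s) < 8

Answer: 1/(s + 4) - 1/(s-8), ROC: -4 < Re(s) < 8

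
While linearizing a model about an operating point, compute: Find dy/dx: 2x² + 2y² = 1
Differentiate: 4x+4y·(dy/dx)=0
dy/dx=-4x/(4y)=-1·(x/y)

Answer: dy/dx=-1·(x/y)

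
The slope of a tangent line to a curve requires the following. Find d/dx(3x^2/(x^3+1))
Quotient rule: (f/g)'=(f'g - fg')/g²
f=3x^2, f'=6x
g=x^3+1, g'=3x^2

Answer: (6x·(x^3+1)-9x^4)/(x^3+1)²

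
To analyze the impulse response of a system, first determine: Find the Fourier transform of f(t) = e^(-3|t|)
Using the standard pair: F{e^(-a|t|)} = 2a/(a^2+omega^2)
With a = 3: F(omega) = 6/(9+omega^2)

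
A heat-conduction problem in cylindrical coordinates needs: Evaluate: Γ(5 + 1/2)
Γ(n+1/2)=(2n)!√π/(4^n·n!)
=3628800√π/(1024·120)=(945/32)·√π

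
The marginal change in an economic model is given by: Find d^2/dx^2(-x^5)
Apply power rule 2 times:
d^1: -5x^4
d^2: -20x^3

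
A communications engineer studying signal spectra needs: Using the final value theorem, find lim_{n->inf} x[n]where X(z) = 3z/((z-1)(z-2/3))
Final value theorem: lim x[n]=lim_{z->1} (z-1)*X(z)
(z-1)*X(z)=3z/(z-2/3)
As z->1: 3/(1 - 2/3)=3/(1/3)=9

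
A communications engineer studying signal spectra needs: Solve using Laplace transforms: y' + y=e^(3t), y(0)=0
Take L: sY - 0+Y = 1/(s-3)
Y(s+1) = 1/(s-3)+0
Y = 1/((s-3)(s+1))+0/(s+1)
Partial fractions: 1/((s-3)(s+1)) = (1/4)/(s-3) - (1/4)/(s+1)
So Y = (1/4)/(s-3) - (1/4)/(s+1)
Inverse Laplace transform (L^(-1){1/(s-3)} = e^(3t), L^(-1){1/(s+1)} = e^(-t)):

Answer: y(t) = (1/4)·e^(3t) - (1/4)·e^(-t)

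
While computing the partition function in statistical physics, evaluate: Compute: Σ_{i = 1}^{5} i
Using formula: Σ i^1 = n(n+1)/2 = 5·6/2 = 15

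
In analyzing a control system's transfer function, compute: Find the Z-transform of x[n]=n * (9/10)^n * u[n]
Using the property Z{n*a^n*u[n]}=az/(z-a)^2
With a=9/10: X(z)=(9/10)z/(z - 9/10)^2, |z| > 9/10

Answer: (9/10)z/(z - 9/10)^2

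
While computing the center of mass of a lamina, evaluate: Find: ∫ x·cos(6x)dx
By parts: u=x, dv=cos(6x) dx
du=dx, v=sin(6x)/6
=x·sin(6x)/6+cos(6x)/6²+C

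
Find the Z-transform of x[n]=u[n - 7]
Using the time-shift property: Z{u[n-7]}=z^(-7) * z/(z-1)
=z^(-6)/(z-1)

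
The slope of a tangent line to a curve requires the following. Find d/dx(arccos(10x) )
d/dx[arccos(u)] = -u'/√(1-u²), u = 10x, u' = 10

Answer: -10/√(1-100x²)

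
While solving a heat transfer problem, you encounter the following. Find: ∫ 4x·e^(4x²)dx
Let u = 4x², du = 8x dx
∫ (1/2)e^u du = e^u/2 + C

Answer: e^(4x²)/2 + C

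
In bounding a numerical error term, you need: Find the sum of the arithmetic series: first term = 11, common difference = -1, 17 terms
Last term: a_n=11 + (17 - 1)·-1=-5
Sum=n(a_1 + a_n)/2=17(11 + (-5))/2=51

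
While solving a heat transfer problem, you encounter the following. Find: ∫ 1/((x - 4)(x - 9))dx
Partial fractions: 1/((x-4)(x-9))=A/(x-4)+B/(x-9)
A=-1/5, B=1/5
∫ [-1/5· 1/(x-4)+1/5· 1/(x-9)] dx
=(1/5)[ln|x-9| - ln|x-4|]+C

Answer: (1/5)·ln|(x-9)/(x-4)|+C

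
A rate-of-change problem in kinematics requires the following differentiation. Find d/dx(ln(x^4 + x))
Chain rule: d/dx[ln(u)] = u'/u where u = x^4+x
u' = 4x^3+1

Answer: (4x^3+1)/(x^4+x)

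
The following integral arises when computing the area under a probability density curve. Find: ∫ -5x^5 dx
Using power rule: ∫ -5x^5 dx=-5/6 x^6 + C=(-5/6)x^6 + C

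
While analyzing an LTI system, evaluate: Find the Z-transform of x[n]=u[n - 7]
Using the time-shift property: Z{u[n-7]} = z^(-7)*z/(z-1)
= z^(-6)/(z-1)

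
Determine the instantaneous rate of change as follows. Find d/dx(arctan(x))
d/dx[arctan(u)] = u'/(1+u²), u = x, u' = 1

Answer: 1/(1+x²)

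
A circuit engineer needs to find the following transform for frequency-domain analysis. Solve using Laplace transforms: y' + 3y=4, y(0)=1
Take L of both sides: sY(s)-1+3Y(s) = 4/s
Y(s)(s+3) = 4/s+1
Y(s) = 4/(s(s+3))+1/(s+3)
Partial fractions: 4/(s(s+3)) = (4/3)/s - (4/3)/(s+3)
So Y(s) = (4/3)/s - (1/3)/(s+3)
Inverse transform (L^(-1){1/s} = 1, L^(-1){1/(s+3)} = e^(-3t)):

Answer: y(t) = 4/3 - (1/3)·e^(-3t)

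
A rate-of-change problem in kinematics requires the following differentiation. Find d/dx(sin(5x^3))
Chain rule: d/dx[sin(u)]=cos(u)·u' where u=5x^3
u'=15x^2

Answer: 15x^2·cos(5x^3)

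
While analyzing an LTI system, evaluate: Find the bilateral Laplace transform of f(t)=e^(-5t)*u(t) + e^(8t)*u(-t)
For e^(-5t)*u(t): L=1/(s + 5), Re(s) > -5
For e^(8t)*u(-t): L=-1/(s-8), Re(s) < 8
Combined: F(s)=1/(s + 5) - 1/(s-8), -5 < Re(s) < 8

Answer: 1/(s + 5) - 1/(s-8), ROC: -5 < Re(s) < 8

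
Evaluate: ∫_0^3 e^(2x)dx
Antiderivative: (1/2)e^(2x)
Evaluate: (1/2)(e^6 - 1)

Answer: (e^6 - 1)/2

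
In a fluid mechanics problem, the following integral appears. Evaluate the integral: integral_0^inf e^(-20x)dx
integral_0^inf e^(-20x) dx=[-1/20 * e^(-20x)]_0^inf
=0 - (-1/20)=1/20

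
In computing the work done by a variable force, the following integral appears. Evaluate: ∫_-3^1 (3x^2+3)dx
Step 1: Find antiderivative F(x)=x^3+3x
Step 2: F(1) - F(-3)=4 - (-36)=40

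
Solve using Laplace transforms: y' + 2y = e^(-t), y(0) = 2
Take L: sY - 2+2Y = 1/(s+1)
Y(s+2) = 1/(s+1)+2
Y = 1/((s+1)(s+2))+2/(s+2)
Partial fractions: 1/((s+1)(s+2)) = 1/(s+1)-1/(s+2)
So Y = 1/(s+1)+1/(s+2)
Inverse Laplace transform (L^(-1){1/(s+1)} = e^(-t), L^(-1){1/(s+2)} = e^(-2t)):

Answer: y(t) = 1·e^(-t)+e^(-2t)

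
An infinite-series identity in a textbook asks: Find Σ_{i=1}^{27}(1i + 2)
= 1·Σ i + 2·27 = 1·378 + 54 = 432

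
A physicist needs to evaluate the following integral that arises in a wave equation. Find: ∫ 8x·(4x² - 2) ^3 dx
Let u=4x² - 2, du=8x dx
∫ u^3 du=u^4/4+C

Answer: (4x² - 2)^4/4+C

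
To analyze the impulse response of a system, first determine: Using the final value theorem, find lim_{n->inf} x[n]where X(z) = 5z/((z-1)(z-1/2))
Final value theorem: lim x[n] = lim_{z->1} (z-1) * X(z)
(z-1) * X(z) = 5z/(z-1/2)
As z->1: 5/(1-1/2) = 5/(1/2) = 10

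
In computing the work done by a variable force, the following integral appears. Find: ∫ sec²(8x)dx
Since d/dx[tan(8x)]=8sec²(8x), integral=tan(8x)/8 + C

Answer: (1/8)tan(8x) + C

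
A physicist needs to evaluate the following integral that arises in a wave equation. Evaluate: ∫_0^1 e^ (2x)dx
Antiderivative: (1/2)e^(2x)
Evaluate: (1/2)(e^2 - 1)

Answer: (e^2 - 1)/2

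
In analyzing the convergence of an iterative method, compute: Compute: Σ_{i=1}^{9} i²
Using formula: Σ i^2 = n(n + 1)(2n + 1)/6 = 9·10·19/6 = 285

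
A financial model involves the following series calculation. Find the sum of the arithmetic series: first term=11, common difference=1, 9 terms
Last term: a_n=11 + (9 - 1)·1=19
Sum=n(a_1 + a_n)/2=9(11 + 19)/2=135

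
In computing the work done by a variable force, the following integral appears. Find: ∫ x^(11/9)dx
Power rule: ∫ x^(11/9) dx=x^(20/9)/(20/9)+C

Answer: (9/20)·x^(20/9)+C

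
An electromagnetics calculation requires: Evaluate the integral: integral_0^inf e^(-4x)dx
integral_0^inf e^(-4x) dx = [-1/4 * e^(-4x)]_0^inf
= 0 - (-1/4) = 1/4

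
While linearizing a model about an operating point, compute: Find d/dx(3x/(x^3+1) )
Quotient rule: (f/g)'=(f'g - fg')/g²
f=3x, f'=3
g=x^3 + 1, g'=3x^2

Answer: (3·(x^3 + 1) - 9x^3)/(x^3 + 1)²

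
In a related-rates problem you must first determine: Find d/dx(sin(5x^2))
Chain rule: d/dx[sin(u)]=cos(u)·u' where u=5x^2
u'=10x

Answer: 10x·cos(5x^2)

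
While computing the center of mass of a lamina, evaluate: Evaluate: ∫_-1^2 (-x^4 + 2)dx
Step 1: Find antiderivative F(x)=(-1/5)x^5 + 2x
Step 2: F(2) - F(-1)=-12/5 - (-9/5)=-3/5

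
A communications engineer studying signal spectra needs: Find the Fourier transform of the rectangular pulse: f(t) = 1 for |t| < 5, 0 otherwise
F(omega) = integral from -5 to 5 of e^(-j * omega * t) dt
= 2 * sin(5 * omega)/omega = 10 * sinc(5 * omega/pi)

Answer: 2 * sin(5 * omega)/omega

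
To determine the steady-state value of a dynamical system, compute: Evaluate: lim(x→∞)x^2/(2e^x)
Apply L'Hôpital 2 times (∞/∞ each time):
Eventually get 2!/(2e^x) → 0

Answer: 0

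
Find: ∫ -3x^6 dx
Using power rule: ∫ -3x^6 dx = -3/7 x^7+C = (-3/7)x^7+C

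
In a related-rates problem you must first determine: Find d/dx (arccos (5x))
d/dx[arccos(u)] = -u'/√(1-u²), u = 5x, u' = 5

Answer: -5/√(1 - 25x²)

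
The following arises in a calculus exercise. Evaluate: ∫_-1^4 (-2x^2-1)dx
Step 1: Find antiderivative F(x) = (-2/3)x^3 - x
Step 2: F(4) - F(-1) = -140/3 - (5/3) = -145/3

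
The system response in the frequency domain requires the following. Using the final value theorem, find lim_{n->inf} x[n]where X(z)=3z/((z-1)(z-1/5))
Final value theorem: lim x[n] = lim_{z->1} (z-1)*X(z)
(z-1)*X(z) = 3z/(z-1/5)
As z->1: 3/(1 - 1/5) = 3/(4/5) = 15/4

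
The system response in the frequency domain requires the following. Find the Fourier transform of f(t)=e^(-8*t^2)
The Fourier transform of a Gaussian e^(-a*t^2) is sqrt(pi/a)*e^(-omega^2/(4a)).
With a=8: F(omega)=sqrt(pi/8)*e^(-omega^2/32)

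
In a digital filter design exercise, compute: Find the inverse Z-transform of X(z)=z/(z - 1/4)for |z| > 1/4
Standard pair: z/(z-a) <-> a^n*u[n] for causal signals
With a=1/4: x[n]=(1/4)^n*u[n]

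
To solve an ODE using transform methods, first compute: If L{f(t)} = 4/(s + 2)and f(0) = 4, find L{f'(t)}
L{f'(t)} = s·F(s) - f(0) = 4s/(s+2)-4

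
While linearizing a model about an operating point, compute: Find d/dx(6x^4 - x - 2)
Power rule: d/dx(ax^n) = n·a·x^(n-1)
Term by term: 24·x^3 - 1

Answer: 24x^3 - 1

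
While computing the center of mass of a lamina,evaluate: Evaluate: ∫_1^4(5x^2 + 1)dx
Step 1: Find antiderivative F(x)=(5/3)x^3 + x
Step 2: F(4) - F(1)=332/3 - (8/3)=108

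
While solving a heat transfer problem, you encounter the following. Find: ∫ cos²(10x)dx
Using identity cos²(u) = (1+cos(2u))/2:
∫ (1+cos(20x))/2 dx = x/2+sin(20x)/40+C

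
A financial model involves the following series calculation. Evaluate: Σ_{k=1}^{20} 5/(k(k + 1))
Partial fractions: 5/(k(k+1)) = 5/k - 5/(k+1)
Telescoping sum: 5(1-1/21) = 5·20/21

Answer: 100/21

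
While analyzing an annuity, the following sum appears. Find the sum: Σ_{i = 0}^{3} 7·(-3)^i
Geometric series: S=a(1 - r^n)/(1 - r)
a=7, r=-3, n=4
S=7(1-81)/4=-140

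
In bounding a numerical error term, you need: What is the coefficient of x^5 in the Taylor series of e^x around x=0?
Taylor series of e^x=Σ x^n/n!
Coefficient of x^5=1/5!=1/120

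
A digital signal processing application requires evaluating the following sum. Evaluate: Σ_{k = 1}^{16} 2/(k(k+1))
Partial fractions: 2/(k(k + 1)) = 2/k - 2/(k + 1)
Telescoping sum: 2(1 - 1/17) = 2·16/17

Answer: 32/17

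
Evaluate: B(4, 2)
B(x,y) = Γ(x)Γ(y)/Γ(x + y) = (x-1)!(y-1)!/(x + y-1)!
B(4,2) = 3!·1!/5! = 1/20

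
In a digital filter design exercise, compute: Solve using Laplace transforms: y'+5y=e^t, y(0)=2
Take L: sY - 2 + 5Y = 1/(s-1)
Y(s + 5) = 1/(s-1) + 2
Y = 1/((s-1)(s + 5)) + 2/(s + 5)
Partial fractions: 1/((s-1)(s + 5)) = (1/6)/(s-1) - (1/6)/(s + 5)
So Y = (1/6)/(s-1) + (11/6)/(s + 5)
Inverse Laplace transform (L^(-1){1/(s-1)} = e^t, L^(-1){1/(s + 5)} = e^(-5t)):

Answer: y(t) = (1/6)·e^t + (11/6)·e^(-5t)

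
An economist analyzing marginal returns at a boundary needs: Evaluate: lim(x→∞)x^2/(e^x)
Apply L'Hôpital 2 times (∞/∞ each time):
Eventually get 2!/(e^x) → 0

Answer: 0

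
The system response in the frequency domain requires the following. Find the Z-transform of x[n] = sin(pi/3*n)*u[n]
Z{sin(w0 * n) * u[n]} = z * sin(w0)/(z^2 - 2z * cos(w0) + 1)
With w0 = pi/3: X(z) = z * sin(pi/3)/(z^2 - 2z * cos(pi/3) + 1)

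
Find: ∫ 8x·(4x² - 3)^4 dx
Let u=4x² - 3, du=8x dx
∫ u^4 du=u^5/5 + C

Answer: (4x² - 3)^5/5 + C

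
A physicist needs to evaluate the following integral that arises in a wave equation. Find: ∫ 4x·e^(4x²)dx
Let u = 4x², du = 8x dx
∫ (1/2)e^u du = e^u/2+C

Answer: e^(4x²)/2+C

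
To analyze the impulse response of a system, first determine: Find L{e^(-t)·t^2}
First shifting: L{e^(at)f(t)} = F(s-a)
L{t^2} = 2/s^3
Shift s → s+1: 2/(s+1)^3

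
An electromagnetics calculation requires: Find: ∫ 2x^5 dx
Using power rule: ∫ 2x^5 dx=2/6 x^6 + C=(1/3)x^6 + C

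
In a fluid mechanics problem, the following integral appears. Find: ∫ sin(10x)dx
Using substitution u = 10x: ∫ sin(u) du/10 = -cos(u)/10+C

Answer: (-1/10)cos(10x)+C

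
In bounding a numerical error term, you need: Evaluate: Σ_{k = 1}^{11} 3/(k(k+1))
Partial fractions: 3/(k(k + 1))=3/k - 3/(k + 1)
Telescoping sum: 3(1 - 1/12)=3·11/12

Answer: 11/4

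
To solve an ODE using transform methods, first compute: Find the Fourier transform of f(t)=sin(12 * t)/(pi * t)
sin(W * t)/(pi * t)=(W/pi) * sinc(W * t/pi) is the impulse response of the ideal low-pass filter with cutoff W (here W=12).
Its Fourier transform is a rectangular function:
F(omega)=1 for |omega| < 12, 0 otherwise

Answer: rect(omega/24) [i.e., 1 for |omega| < 12, 0 otherwise]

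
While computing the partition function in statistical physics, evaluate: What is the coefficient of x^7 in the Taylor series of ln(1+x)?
ln(1+x)=Σ (-1)^(n+1) x^n/n
Coefficient of x^7=(-1)^8/7=1/7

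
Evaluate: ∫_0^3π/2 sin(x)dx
Antiderivative: -cos(x)
Evaluate at bounds: [-cos(1·3π/2)/1] - [-cos(1·0)/1]
=(-(0)+(1))/1=1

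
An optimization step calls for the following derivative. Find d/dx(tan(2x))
Chain rule: d/dx[tan(u)]=sec²(u)·u' where u=2x
u'=2

Answer: 2·sec²(2x)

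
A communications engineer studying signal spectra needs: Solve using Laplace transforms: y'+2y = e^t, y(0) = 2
Take L: sY - 2 + 2Y=1/(s-1)
Y(s + 2)=1/(s-1) + 2
Y=1/((s-1)(s + 2)) + 2/(s + 2)
Partial fractions: 1/((s-1)(s + 2))=(1/3)/(s-1) - (1/3)/(s + 2)
So Y=(1/3)/(s-1) + (5/3)/(s + 2)
Inverse Laplace transform (L^(-1){1/(s-1)}=e^t, L^(-1){1/(s + 2)}=e^(-2t)):

Answer: y(t)=(1/3)·e^t + (5/3)·e^(-2t)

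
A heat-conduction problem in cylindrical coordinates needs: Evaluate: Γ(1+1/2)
Γ(n + 1/2) = (2n)!√π/(4^n·n!)
= 2√π/(4·1) = (1/2)·√π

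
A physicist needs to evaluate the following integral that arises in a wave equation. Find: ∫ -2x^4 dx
Using power rule: ∫ -2x^4 dx=-2/5 x^5+C=(-2/5)x^5+C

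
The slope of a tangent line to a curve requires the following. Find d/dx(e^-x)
Chain rule: d/dx[e^u]=e^u · u' where u=-x
u'=-1

Answer: -1·e^-x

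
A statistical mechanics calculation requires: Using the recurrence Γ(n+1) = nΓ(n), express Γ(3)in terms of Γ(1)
Γ(3) = 2Γ(2) = 2·1Γ(1) = ... = 2!·Γ(1) = 2·Γ(1)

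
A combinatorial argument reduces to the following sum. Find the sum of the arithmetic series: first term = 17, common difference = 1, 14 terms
Last term: a_n=17+(14-1)·1=30
Sum=n(a_1+a_n)/2=14(17+30)/2=329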